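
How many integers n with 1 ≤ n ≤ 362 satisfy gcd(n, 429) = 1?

429 = 3·11·13. Inclusion–exclusion on these primes:
362 − ⌊362/3⌋ − ⌊362/11⌋ − ⌊362/13⌋ + ⌊362/33⌋ + ⌊362/39⌋ + ⌊362/143⌋ − ⌊362/429⌋ = 204

204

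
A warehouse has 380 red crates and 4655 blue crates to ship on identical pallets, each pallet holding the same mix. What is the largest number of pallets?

380 = 2² · 5 · 19
4655 = 5 · 7² · 19
Common: 5 · 19 = 95

95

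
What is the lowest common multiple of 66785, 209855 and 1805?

66785 = 5 · 19² · 37; 209855 = 5 · 19 · 47²; 1805 = 5 · 19²
lcm takes max exponent of each prime: 5 · 19² · 37 · 47² = 147528065

147528065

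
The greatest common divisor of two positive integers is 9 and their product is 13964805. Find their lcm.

1551645

gcd·lcm = product, so lcm = 13964805/9 = 1551645.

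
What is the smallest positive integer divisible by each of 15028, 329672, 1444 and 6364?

711378342870104

15028 = 2² · 13 · 17²; 329672 = 2³ · 7² · 29²; 1444 = 2² · 19²; 6364 = 2² · 37 · 43
lcm takes max exponent of each prime: 2³ · 7² · 13 · 17² · 19² · 29² · 37 · 43 = 711378342870104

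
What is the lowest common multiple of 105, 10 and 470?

9870

105 = 3 · 5 · 7; 10 = 2 · 5; 470 = 2 · 5 · 47
lcm takes max exponent of each prime: 2 · 3 · 5 · 7 · 47 = 9870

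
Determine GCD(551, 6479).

Euclid: 6479 = 11·551 + 418; 551 = 1·418 + 133; 418 = 3·133 + 19; 133 = 7·19 + 0. Last nonzero remainder: 19.

19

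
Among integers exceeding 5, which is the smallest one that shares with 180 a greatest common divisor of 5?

25

180 = 5·36. Any x with gcd(x, 180) = 5 is a multiple of 5, say 5s, with s coprime to 36.
Need s > 5/5, so s ≥ 2. First s ≥ 2 with gcd(s, 36) = 1 is s = 5. Thus x = 5·5 = 25.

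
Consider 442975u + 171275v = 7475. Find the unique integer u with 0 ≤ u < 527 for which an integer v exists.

Reduce mod 171275: 442975u ≡ 7475 (mod 171275). With g = gcd(442975, 171275) = 325 dividing 7475, divide through: 1363u ≡ 23 (mod 527).
Since gcd(1363, 527) = 1, u ≡ 23·(1363)⁻¹ ≡ 70 (mod 527). Smallest non-negative: 70.

70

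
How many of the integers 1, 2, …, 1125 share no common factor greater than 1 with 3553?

912

Prime factors of 3553: 11, 17, 19. Count integers ≤ 1125 divisible by none of them.
By inclusion–exclusion: 1125 − ⌊1125/11⌋ − ⌊1125/17⌋ − ⌊1125/19⌋ + ⌊1125/187⌋ + ⌊1125/209⌋ + ⌊1125/323⌋ − ⌊1125/3553⌋ = 912.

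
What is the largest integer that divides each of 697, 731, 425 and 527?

gcd(697, 731): 731 = 1·697 + 34; 697 = 20·34 + 17; 34 = 2·17 + 0 → 17
gcd(17, 425): 425 = 25·17 + 0 → 17
gcd(17, 527): 527 = 31·17 + 0 → 17

17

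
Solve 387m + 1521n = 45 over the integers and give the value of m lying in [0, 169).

Euclid: 1521 = 3·387 + 360; 387 = 1·360 + 27; 360 = 13·27 + 9; 27 = 3·9 + 0 → gcd = 9; 45 = 9·5.
Back-substitution yields 387·(-55) + 1521·(14) = 9, so one solution is m = -55·5 = -275, n = 14·5 = 70.
Solutions in m differ by 1521/9 = 169; the one in [0, 169) is -275 mod 169 = 63.

63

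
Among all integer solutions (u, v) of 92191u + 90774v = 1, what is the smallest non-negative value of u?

22165

Euclid: 92191 = 1·90774 + 1417; 90774 = 64·1417 + 86; 1417 = 16·86 + 41; 86 = 2·41 + 4; 41 = 10·4 + 1; 4 = 4·1 + 0 → gcd = 1; 1 = 1·1.
Back-substitution yields 92191·(22165) + 90774·(-22511) = 1, so one solution is u = 22165·1 = 22165, v = -22511·1 = -22511.
Solutions in u differ by 90774/1 = 90774; the one in [0, 90774) is 22165 mod 90774 = 22165.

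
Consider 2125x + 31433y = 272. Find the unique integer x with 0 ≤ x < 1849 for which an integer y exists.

Euclid: 31433 = 14·2125 + 1683; 2125 = 1·1683 + 442; 1683 = 3·442 + 357; 442 = 1·357 + 85; 357 = 4·85 + 17; 85 = 5·17 + 0 → gcd = 17; 272 = 17·16.
Back-substitution yields 2125·(-355) + 31433·(24) = 17, so one solution is x = -355·16 = -5680, y = 24·16 = 384.
Solutions in x differ by 31433/17 = 1849; the one in [0, 1849) is -5680 mod 1849 = 1716.

1716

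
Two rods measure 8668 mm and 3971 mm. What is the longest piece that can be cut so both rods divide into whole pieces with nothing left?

11

8668 = 2² · 11 · 197
3971 = 11 · 19²
Common: 11 = 11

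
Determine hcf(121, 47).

1

121 = 11²
47 = 47
Common: 1 = 1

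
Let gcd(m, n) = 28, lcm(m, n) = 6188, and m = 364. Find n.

m·n = gcd·lcm = 28·6188 = 173264, so n = 173264/364 = 476.

476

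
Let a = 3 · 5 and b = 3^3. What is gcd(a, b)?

3

min exponent per shared prime: 3 = 3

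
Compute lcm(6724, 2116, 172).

6724 = 2² · 41²; 2116 = 2² · 23²; 172 = 2² · 43
lcm takes max exponent of each prime: 2² · 23² · 41² · 43 = 152950828

152950828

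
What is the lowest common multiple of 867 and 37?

gcd first: 867 = 23·37 + 16; 37 = 2·16 + 5; 16 = 3·5 + 1; 5 = 5·1 + 0 → gcd = 1
lcm = 867·37/gcd = 32079/1 = 32079

32079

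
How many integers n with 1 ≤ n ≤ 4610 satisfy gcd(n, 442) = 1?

2002

442 = 2·13·17. Inclusion–exclusion on these primes:
4610 − ⌊4610/2⌋ − ⌊4610/13⌋ − ⌊4610/17⌋ + ⌊4610/26⌋ + ⌊4610/34⌋ + ⌊4610/221⌋ − ⌊4610/442⌋ = 2002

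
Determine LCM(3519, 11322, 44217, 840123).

1429889346

lcm(3519, 11322) = 3519·11322/gcd = 39842118/153 = 260406
lcm(260406, 44217) = 260406·44217/gcd = 11514372102/153 = 75257334
lcm(75257334, 840123) = 75257334·840123/gcd = 63225417212082/44217 = 1429889346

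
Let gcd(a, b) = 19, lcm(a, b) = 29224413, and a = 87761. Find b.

Using ab = gcd(a,b)·lcm(a,b) = 19·29224413 = 555263847, we get b = 555263847/87761 = 6327.

6327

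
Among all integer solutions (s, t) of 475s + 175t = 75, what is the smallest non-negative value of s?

gcd(475, 175) = 25 (Euclid: 475 = 2·175 + 125; 175 = 1·125 + 50; 125 = 2·50 + 25; 50 = 2·25 + 0), and 25 | 75.
Extended Euclid: 475·(3) + 175·(-8) = 25. Scale by 3: s₀ = 9.
General solution s = s₀ + 7k; reducing mod 7 gives s = 2 (and t = -5).

2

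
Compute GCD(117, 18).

9

117 = 3² · 13
18 = 2 · 3²
Common: 3² = 9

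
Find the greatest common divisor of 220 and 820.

Euclid: 820 = 3·220 + 160; 220 = 1·160 + 60; 160 = 2·60 + 40; 60 = 1·40 + 20; 40 = 2·20 + 0. Last nonzero remainder: 20.

20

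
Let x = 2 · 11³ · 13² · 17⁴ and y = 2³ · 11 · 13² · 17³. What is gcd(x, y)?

min exponent per shared prime: 2 · 11 · 13² · 17³ = 18266534

18266534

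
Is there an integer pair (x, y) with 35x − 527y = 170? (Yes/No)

By Bézout, 35x − 527y = 170 has integer solutions iff gcd(35, 527) | 170.
Euclid: 527 = 15·35 + 2; 35 = 17·2 + 1; 2 = 2·1 + 0. gcd = 1; 170 mod 1 = 0. Yes.

Yes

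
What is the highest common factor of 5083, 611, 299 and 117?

13

5083 = 13 · 17 · 23; 611 = 13 · 47; 299 = 13 · 23; 117 = 3² · 13
gcd takes min exponent of each prime: 13 = 13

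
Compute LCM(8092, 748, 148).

8092 = 2² · 7 · 17²; 748 = 2² · 11 · 17; 148 = 2² · 37
lcm takes max exponent of each prime: 2² · 7 · 11 · 17² · 37 = 3293444

3293444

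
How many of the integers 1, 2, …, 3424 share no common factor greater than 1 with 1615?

2443

1615 = 5·17·19. Inclusion–exclusion on these primes:
3424 − ⌊3424/5⌋ − ⌊3424/17⌋ − ⌊3424/19⌋ + ⌊3424/85⌋ + ⌊3424/95⌋ + ⌊3424/323⌋ − ⌊3424/1615⌋ = 2443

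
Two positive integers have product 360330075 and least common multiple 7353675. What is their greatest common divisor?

49

From gcd × lcm = mn: gcd = 360330075 / 7353675 = 49.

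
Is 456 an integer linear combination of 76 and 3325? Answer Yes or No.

By Bézout, 76s − 3325t = 456 has integer solutions iff gcd(76, 3325) | 456.
Euclid: 3325 = 43·76 + 57; 76 = 1·57 + 19; 57 = 3·19 + 0. gcd = 19; 456 mod 19 = 0. Yes.

Yes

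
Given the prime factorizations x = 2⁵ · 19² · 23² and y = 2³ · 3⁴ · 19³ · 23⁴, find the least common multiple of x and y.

max exponent per prime: 2⁵ · 3⁴ · 19³ · 23⁴ = 4975161054048

4975161054048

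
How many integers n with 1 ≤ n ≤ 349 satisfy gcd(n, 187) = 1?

299

Prime factors of 187: 11, 17. Count integers ≤ 349 divisible by none of them.
By inclusion–exclusion: 349 − ⌊349/11⌋ − ⌊349/17⌋ + ⌊349/187⌋ = 299.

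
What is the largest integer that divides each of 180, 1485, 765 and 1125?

45

180 = 2² · 3² · 5; 1485 = 3³ · 5 · 11; 765 = 3² · 5 · 17; 1125 = 3² · 5³
gcd takes min exponent of each prime: 3² · 5 = 45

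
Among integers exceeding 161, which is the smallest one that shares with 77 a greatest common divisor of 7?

77 = 7·11. Any m with gcd(m, 77) = 7 is a multiple of 7, say 7s, with s coprime to 11.
Need s > 161/7, so s ≥ 24. First s ≥ 24 with gcd(s, 11) = 1 is s = 24. Thus m = 7·24 = 168.

168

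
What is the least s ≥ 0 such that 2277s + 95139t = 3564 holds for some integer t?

Euclid: 95139 = 41·2277 + 1782; 2277 = 1·1782 + 495; 1782 = 3·495 + 297; 495 = 1·297 + 198; 297 = 1·198 + 99; 198 = 2·99 + 0 → gcd = 99; 3564 = 99·36.
Back-substitution yields 2277·(-376) + 95139·(9) = 99, so one solution is s = -376·36 = -13536, t = 9·36 = 324.
Solutions in s differ by 95139/99 = 961; the one in [0, 961) is -13536 mod 961 = 879.

879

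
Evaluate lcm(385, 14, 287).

31570

385 = 5 · 7 · 11; 14 = 2 · 7; 287 = 7 · 41
lcm takes max exponent of each prime: 2 · 5 · 7 · 11 · 41 = 31570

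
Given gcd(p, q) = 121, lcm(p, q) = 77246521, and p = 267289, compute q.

Using pq = gcd(p,q)·lcm(p,q) = 121·77246521 = 9346829041, we get q = 9346829041/267289 = 34969.

34969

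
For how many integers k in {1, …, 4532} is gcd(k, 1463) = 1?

Prime factors of 1463: 7, 11, 19. Count integers ≤ 4532 divisible by none of them.
By inclusion–exclusion: 4532 − ⌊4532/7⌋ − ⌊4532/11⌋ − ⌊4532/19⌋ + ⌊4532/77⌋ + ⌊4532/133⌋ + ⌊4532/209⌋ − ⌊4532/1463⌋ = 3345.

3345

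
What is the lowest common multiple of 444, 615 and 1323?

40139820

444 = 2² · 3 · 37; 615 = 3 · 5 · 41; 1323 = 3³ · 7²
lcm takes max exponent of each prime: 2² · 3³ · 5 · 7² · 37 · 41 = 40139820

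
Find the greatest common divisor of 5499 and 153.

Euclid: 5499 = 35·153 + 144; 153 = 1·144 + 9; 144 = 16·9 + 0. Last nonzero remainder: 9.

9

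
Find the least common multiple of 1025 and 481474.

493510850

gcd first: 481474 = 469·1025 + 749; 1025 = 1·749 + 276; 749 = 2·276 + 197; 276 = 1·197 + 79; 197 = 2·79 + 39; 79 = 2·39 + 1; 39 = 39·1 + 0 → gcd = 1
lcm = 1025·481474/gcd = 493510850/1 = 493510850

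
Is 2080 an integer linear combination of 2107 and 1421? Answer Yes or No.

gcd(2107, 1421): 2107 = 1·1421 + 686; 1421 = 2·686 + 49; 686 = 14·49 + 0 → 49
49 does not divide 2080, so a solution does not exist.

No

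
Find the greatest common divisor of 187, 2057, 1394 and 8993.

gcd(187, 2057): 2057 = 11·187 + 0 → 187
gcd(187, 1394): 1394 = 7·187 + 85; 187 = 2·85 + 17; 85 = 5·17 + 0 → 17
gcd(17, 8993): 8993 = 529·17 + 0 → 17

17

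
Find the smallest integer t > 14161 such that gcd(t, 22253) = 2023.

gcd(t, 22253) = 2023 forces 2023 | t; write t = 2023s. Then gcd(2023s, 2023·11) = 2023·gcd(s, 11), so need gcd(s, 11) = 1.
2023s > 14161 gives s ≥ 8. The least s ≥ 8 coprime to 11 is 8, so t = 2023·8 = 16184.

16184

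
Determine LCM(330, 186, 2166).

3693030

lcm(330, 186) = 330·186/gcd = 61380/6 = 10230
lcm(10230, 2166) = 10230·2166/gcd = 22158180/6 = 3693030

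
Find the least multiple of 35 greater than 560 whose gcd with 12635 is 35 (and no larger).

595

gcd(m, 12635) = 35 forces 35 | m; write m = 35s. Then gcd(35s, 35·361) = 35·gcd(s, 361), so need gcd(s, 361) = 1.
35s > 560 gives s ≥ 17. The least s ≥ 17 coprime to 361 is 17, so m = 35·17 = 595.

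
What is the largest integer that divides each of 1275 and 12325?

1275 = 3 · 5² · 17
12325 = 5² · 17 · 29
Common: 5² · 17 = 425

425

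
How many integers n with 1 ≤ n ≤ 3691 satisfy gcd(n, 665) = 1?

2397

665 = 5·7·19. Inclusion–exclusion on these primes:
3691 − ⌊3691/5⌋ − ⌊3691/7⌋ − ⌊3691/19⌋ + ⌊3691/35⌋ + ⌊3691/95⌋ + ⌊3691/133⌋ − ⌊3691/665⌋ = 2397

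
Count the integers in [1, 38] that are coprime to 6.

Prime factors of 6: 2, 3. Count integers ≤ 38 divisible by none of them.
By inclusion–exclusion: 38 − ⌊38/2⌋ − ⌊38/3⌋ + ⌊38/6⌋ = 13.

13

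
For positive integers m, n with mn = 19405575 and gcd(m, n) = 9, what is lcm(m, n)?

2156175

Since gcd(m,n)·lcm(m,n) = mn, lcm = 19405575/9 = 2156175.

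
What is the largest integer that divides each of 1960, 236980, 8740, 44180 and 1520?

20

gcd(1960, 236980): 236980 = 120·1960 + 1780; 1960 = 1·1780 + 180; 1780 = 9·180 + 160; 180 = 1·160 + 20; 160 = 8·20 + 0 → 20
gcd(20, 8740): 8740 = 437·20 + 0 → 20
gcd(20, 44180): 44180 = 2209·20 + 0 → 20
gcd(20, 1520): 1520 = 76·20 + 0 → 20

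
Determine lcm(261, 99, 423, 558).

261 = 3² · 29; 99 = 3² · 11; 423 = 3² · 47; 558 = 2 · 3² · 31
lcm takes max exponent of each prime: 2 · 3² · 11 · 29 · 31 · 47 = 8366094

8366094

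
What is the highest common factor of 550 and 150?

50

Euclid: 550 = 3·150 + 100; 150 = 1·100 + 50; 100 = 2·50 + 0. Last nonzero remainder: 50.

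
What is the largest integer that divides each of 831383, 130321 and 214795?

831383 = 7² · 19² · 47; 130321 = 19⁴; 214795 = 5 · 7 · 17 · 19²
gcd takes min exponent of each prime: 19² = 361

361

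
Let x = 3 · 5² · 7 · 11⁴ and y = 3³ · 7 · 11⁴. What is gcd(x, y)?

min exponent per shared prime: 3 · 7 · 11⁴ = 307461

307461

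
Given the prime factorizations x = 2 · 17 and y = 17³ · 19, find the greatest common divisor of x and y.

17

min exponent per shared prime: 17 = 17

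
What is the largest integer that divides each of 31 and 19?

1

Euclid: 31 = 1·19 + 12; 19 = 1·12 + 7; 12 = 1·7 + 5; 7 = 1·5 + 2; 5 = 2·2 + 1; 2 = 2·1 + 0. Last nonzero remainder: 1.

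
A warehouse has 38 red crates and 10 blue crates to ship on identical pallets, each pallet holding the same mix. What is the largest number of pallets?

2

Euclid: 38 = 3·10 + 8; 10 = 1·8 + 2; 8 = 4·2 + 0. Last nonzero remainder: 2.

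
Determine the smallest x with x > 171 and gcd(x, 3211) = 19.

Multiples of 19 above 171: 19·10, 19·11, … . Need the cofactor coprime to 3211/19 = 169.
Checking s = 10, 11, … the first with gcd(s, 169) = 1 is s = 10, giving 190.

190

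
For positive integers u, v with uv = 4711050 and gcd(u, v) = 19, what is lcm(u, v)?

247950

Since gcd(u,v)·lcm(u,v) = uv, lcm = 4711050/19 = 247950.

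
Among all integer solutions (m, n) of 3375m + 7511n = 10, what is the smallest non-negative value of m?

5764

Reduce mod 7511: 3375m ≡ 10 (mod 7511). With g = gcd(3375, 7511) = 1 dividing 10, divide through: 3375m ≡ 10 (mod 7511).
Since gcd(3375, 7511) = 1, m ≡ 10·(3375)⁻¹ ≡ 5764 (mod 7511). Smallest non-negative: 5764.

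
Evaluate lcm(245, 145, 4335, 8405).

245 = 5 · 7²; 145 = 5 · 29; 4335 = 3 · 5 · 17²; 8405 = 5 · 41²
lcm takes max exponent of each prime: 3 · 5 · 7² · 17² · 29 · 41² = 10355018835

10355018835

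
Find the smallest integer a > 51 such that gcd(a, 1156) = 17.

Multiples of 17 above 51: 17·4, 17·5, … . Need the cofactor coprime to 1156/17 = 68.
Checking s = 4, 5, … the first with gcd(s, 68) = 1 is s = 5, giving 85.

85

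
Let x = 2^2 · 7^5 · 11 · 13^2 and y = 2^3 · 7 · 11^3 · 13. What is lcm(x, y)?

30244398184

max exponent per prime: 2^3 · 7^5 · 11^3 · 13^2 = 30244398184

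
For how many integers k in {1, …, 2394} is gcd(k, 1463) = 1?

1768

Prime factors of 1463: 7, 11, 19. Count integers ≤ 2394 divisible by none of them.
By inclusion–exclusion: 2394 − ⌊2394/7⌋ − ⌊2394/11⌋ − ⌊2394/19⌋ + ⌊2394/77⌋ + ⌊2394/133⌋ + ⌊2394/209⌋ − ⌊2394/1463⌋ = 1768.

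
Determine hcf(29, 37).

1

29 = 29
37 = 37
Common: 1 = 1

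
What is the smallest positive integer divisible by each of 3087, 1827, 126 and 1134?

1611414

lcm(3087, 1827) = 3087·1827/gcd = 5639949/63 = 89523
lcm(89523, 126) = 89523·126/gcd = 11279898/63 = 179046
lcm(179046, 1134) = 179046·1134/gcd = 203038164/126 = 1611414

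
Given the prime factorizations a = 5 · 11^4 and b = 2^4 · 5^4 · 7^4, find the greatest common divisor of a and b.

5

min exponent per shared prime: 5 = 5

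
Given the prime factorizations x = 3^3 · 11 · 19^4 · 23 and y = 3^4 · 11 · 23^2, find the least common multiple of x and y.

max exponent per prime: 3^4 · 11 · 19^4 · 23^2 = 61425369819

61425369819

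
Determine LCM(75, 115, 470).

162150

75 = 3 · 5²; 115 = 5 · 23; 470 = 2 · 5 · 47
lcm takes max exponent of each prime: 2 · 3 · 5² · 23 · 47 = 162150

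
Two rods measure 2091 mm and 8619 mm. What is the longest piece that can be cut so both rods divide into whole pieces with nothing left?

51

2091 = 3 · 17 · 41
8619 = 3 · 13² · 17
Common: 3 · 17 = 51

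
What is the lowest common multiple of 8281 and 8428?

gcd first: 8428 = 1·8281 + 147; 8281 = 56·147 + 49; 147 = 3·49 + 0 → gcd = 49
lcm = 8281·8428/gcd = 69792268/49 = 1424332

1424332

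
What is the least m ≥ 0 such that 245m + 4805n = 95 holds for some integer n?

Euclid: 4805 = 19·245 + 150; 245 = 1·150 + 95; 150 = 1·95 + 55; 95 = 1·55 + 40; 55 = 1·40 + 15; 40 = 2·15 + 10; 15 = 1·10 + 5; 10 = 2·5 + 0 → gcd = 5; 95 = 5·19.
Back-substitution yields 245·(-353) + 4805·(18) = 5, so one solution is m = -353·19 = -6707, n = 18·19 = 342.
Solutions in m differ by 4805/5 = 961; the one in [0, 961) is -6707 mod 961 = 20.

20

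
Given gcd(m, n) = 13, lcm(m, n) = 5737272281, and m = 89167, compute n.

836459

Using mn = gcd(m,n)·lcm(m,n) = 13·5737272281 = 74584539653, we get n = 74584539653/89167 = 836459.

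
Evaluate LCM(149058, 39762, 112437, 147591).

149058 = 2 · 3² · 7² · 13²; 39762 = 2 · 3² · 47²; 112437 = 3² · 13 · 31²; 147591 = 3² · 23² · 31
lcm takes max exponent of each prime: 2 · 3² · 7² · 13² · 23² · 31² · 47² = 167390214282018

167390214282018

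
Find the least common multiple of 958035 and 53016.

16930394520

gcd first: 958035 = 18·53016 + 3747; 53016 = 14·3747 + 558; 3747 = 6·558 + 399; 558 = 1·399 + 159; 399 = 2·159 + 81; 159 = 1·81 + 78; 81 = 1·78 + 3; 78 = 26·3 + 0 → gcd = 3
lcm = 958035·53016/gcd = 50791183560/3 = 16930394520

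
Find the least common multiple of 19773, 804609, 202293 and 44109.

19773 = 3² · 13³; 804609 = 3² · 13² · 23²; 202293 = 3² · 7 · 13² · 19; 44109 = 3² · 13² · 29
lcm takes max exponent of each prime: 3² · 7 · 13³ · 19 · 23² · 29 = 40343899869

40343899869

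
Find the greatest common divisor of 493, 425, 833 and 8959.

gcd(493, 425): 493 = 1·425 + 68; 425 = 6·68 + 17; 68 = 4·17 + 0 → 17
gcd(17, 833): 833 = 49·17 + 0 → 17
gcd(17, 8959): 8959 = 527·17 + 0 → 17

17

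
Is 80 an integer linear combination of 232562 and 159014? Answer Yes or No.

By Bézout, 232562x − 159014y = 80 has integer solutions iff gcd(232562, 159014) | 80.
Euclid: 232562 = 1·159014 + 73548; 159014 = 2·73548 + 11918; 73548 = 6·11918 + 2040; 11918 = 5·2040 + 1718; 2040 = 1·1718 + 322; 1718 = 5·322 + 108; 322 = 2·108 + 106; 108 = 1·106 + 2; 106 = 53·2 + 0. gcd = 2; 80 mod 2 = 0. Yes.

Yes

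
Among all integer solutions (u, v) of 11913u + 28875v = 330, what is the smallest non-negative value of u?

Reduce mod 28875: 11913u ≡ 330 (mod 28875). With g = gcd(11913, 28875) = 33 dividing 330, divide through: 361u ≡ 10 (mod 875).
Since gcd(361, 875) = 1, u ≡ 10·(361)⁻¹ ≡ 160 (mod 875). Smallest non-negative: 160.

160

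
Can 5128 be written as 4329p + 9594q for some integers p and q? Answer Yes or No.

No

By Bézout, 4329p + 9594q = 5128 has integer solutions iff gcd(4329, 9594) | 5128.
Euclid: 9594 = 2·4329 + 936; 4329 = 4·936 + 585; 936 = 1·585 + 351; 585 = 1·351 + 234; 351 = 1·234 + 117; 234 = 2·117 + 0. gcd = 117; 5128 mod 117 = 97. No.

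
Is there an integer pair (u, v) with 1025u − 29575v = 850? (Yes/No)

Yes

By Bézout, 1025u − 29575v = 850 has integer solutions iff gcd(1025, 29575) | 850.
Euclid: 29575 = 28·1025 + 875; 1025 = 1·875 + 150; 875 = 5·150 + 125; 150 = 1·125 + 25; 125 = 5·25 + 0. gcd = 25; 850 mod 25 = 0. Yes.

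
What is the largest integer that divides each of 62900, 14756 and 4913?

17

62900 = 2² · 5² · 17 · 37; 14756 = 2² · 7 · 17 · 31; 4913 = 17³
gcd takes min exponent of each prime: 17 = 17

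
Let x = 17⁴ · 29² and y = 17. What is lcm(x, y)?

70241161

max exponent per prime: 17⁴ · 29² = 70241161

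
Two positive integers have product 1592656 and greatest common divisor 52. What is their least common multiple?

Since gcd(u,v)·lcm(u,v) = uv, lcm = 1592656/52 = 30628.

30628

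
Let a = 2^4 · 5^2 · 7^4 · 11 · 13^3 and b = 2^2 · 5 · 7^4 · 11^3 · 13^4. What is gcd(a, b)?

1160499340

min exponent per shared prime: 2^2 · 5 · 7^4 · 11 · 13^3 = 1160499340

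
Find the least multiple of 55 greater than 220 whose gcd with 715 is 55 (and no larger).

275

715 = 55·13. Any m with gcd(m, 715) = 55 is a multiple of 55, say 55s, with s coprime to 13.
Need s > 220/55, so s ≥ 5. First s ≥ 5 with gcd(s, 13) = 1 is s = 5. Thus m = 55·5 = 275.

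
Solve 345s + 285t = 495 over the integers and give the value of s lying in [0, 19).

13

Reduce mod 285: 345s ≡ 495 (mod 285). With g = gcd(345, 285) = 15 dividing 495, divide through: 23s ≡ 33 (mod 19).
Since gcd(23, 19) = 1, s ≡ 33·(23)⁻¹ ≡ 13 (mod 19). Smallest non-negative: 13.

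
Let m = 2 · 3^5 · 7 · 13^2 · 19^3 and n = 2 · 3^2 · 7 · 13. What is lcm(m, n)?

max exponent per prime: 2 · 3^5 · 7 · 13^2 · 19^3 = 3943499742

3943499742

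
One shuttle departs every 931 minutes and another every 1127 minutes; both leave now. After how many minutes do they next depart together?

21413

931 = 7² · 19; 1127 = 7² · 23
max exponents: 7² · 19 · 23 = 21413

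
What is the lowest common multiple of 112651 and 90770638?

10983247198

112651 = 7² · 11² · 19; 90770638 = 2 · 7² · 19 · 29 · 41²
max exponents: 2 · 7² · 11² · 19 · 29 · 41² = 10983247198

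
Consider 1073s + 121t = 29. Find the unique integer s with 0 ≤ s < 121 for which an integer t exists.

36

gcd(1073, 121) = 1 (Euclid: 1073 = 8·121 + 105; 121 = 1·105 + 16; 105 = 6·16 + 9; 16 = 1·9 + 7; 9 = 1·7 + 2; 7 = 3·2 + 1; 2 = 2·1 + 0), and 1 | 29.
Extended Euclid: 1073·(-53) + 121·(470) = 1. Scale by 29: s₀ = -1537.
General solution s = s₀ + 121k; reducing mod 121 gives s = 36 (and t = -319).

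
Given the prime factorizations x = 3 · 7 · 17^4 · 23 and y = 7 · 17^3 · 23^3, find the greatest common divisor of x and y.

min exponent per shared prime: 7 · 17^3 · 23 = 790993

790993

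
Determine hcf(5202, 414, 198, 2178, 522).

18

5202 = 2 · 3² · 17²; 414 = 2 · 3² · 23; 198 = 2 · 3² · 11; 2178 = 2 · 3² · 11²; 522 = 2 · 3² · 29
gcd takes min exponent of each prime: 2 · 3² = 18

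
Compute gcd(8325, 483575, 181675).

25

8325 = 3² · 5² · 37; 483575 = 5² · 23 · 29²; 181675 = 5² · 13² · 43
gcd takes min exponent of each prime: 5² = 25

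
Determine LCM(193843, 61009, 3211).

193843 = 13² · 31 · 37; 61009 = 13² · 19²; 3211 = 13² · 19
lcm takes max exponent of each prime: 13² · 19² · 31 · 37 = 69977323

69977323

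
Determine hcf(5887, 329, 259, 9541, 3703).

gcd(5887, 329): 5887 = 17·329 + 294; 329 = 1·294 + 35; 294 = 8·35 + 14; 35 = 2·14 + 7; 14 = 2·7 + 0 → 7
gcd(7, 259): 259 = 37·7 + 0 → 7
gcd(7, 9541): 9541 = 1363·7 + 0 → 7
gcd(7, 3703): 3703 = 529·7 + 0 → 7

7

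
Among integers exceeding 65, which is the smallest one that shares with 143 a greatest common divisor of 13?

78

Multiples of 13 above 65: 13·6, 13·7, … . Need the cofactor coprime to 143/13 = 11.
Checking s = 6, 7, … the first with gcd(s, 11) = 1 is s = 6, giving 78.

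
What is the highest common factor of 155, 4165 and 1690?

gcd(155, 4165): 4165 = 26·155 + 135; 155 = 1·135 + 20; 135 = 6·20 + 15; 20 = 1·15 + 5; 15 = 3·5 + 0 → 5
gcd(5, 1690): 1690 = 338·5 + 0 → 5

5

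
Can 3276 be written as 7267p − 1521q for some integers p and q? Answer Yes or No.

gcd(7267, 1521): 7267 = 4·1521 + 1183; 1521 = 1·1183 + 338; 1183 = 3·338 + 169; 338 = 2·169 + 0 → 169
169 does not divide 3276, so a solution does not exist.

No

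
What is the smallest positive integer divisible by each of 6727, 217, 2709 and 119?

44256933

6727 = 7 · 31²; 217 = 7 · 31; 2709 = 3² · 7 · 43; 119 = 7 · 17
lcm takes max exponent of each prime: 3² · 7 · 17 · 31² · 43 = 44256933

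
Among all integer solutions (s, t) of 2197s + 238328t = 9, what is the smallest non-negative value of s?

130717

Euclid: 238328 = 108·2197 + 1052; 2197 = 2·1052 + 93; 1052 = 11·93 + 29; 93 = 3·29 + 6; 29 = 4·6 + 5; 6 = 1·5 + 1; 5 = 5·1 + 0 → gcd = 1; 9 = 1·9.
Back-substitution yields 2197·(41005) + 238328·(-378) = 1, so one solution is s = 41005·9 = 369045, t = -378·9 = -3402.
Solutions in s differ by 238328/1 = 238328; the one in [0, 238328) is 369045 mod 238328 = 130717.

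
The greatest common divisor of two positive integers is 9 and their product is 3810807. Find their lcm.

gcd·lcm = product, so lcm = 3810807/9 = 423423.

423423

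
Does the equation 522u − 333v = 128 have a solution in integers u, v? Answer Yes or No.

gcd(522, 333): 522 = 1·333 + 189; 333 = 1·189 + 144; 189 = 1·144 + 45; 144 = 3·45 + 9; 45 = 5·9 + 0 → 9
9 does not divide 128, so a solution does not exist.

No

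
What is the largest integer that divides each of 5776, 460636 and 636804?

5776 = 2⁴ · 19²; 460636 = 2² · 11 · 19² · 29; 636804 = 2² · 3² · 7² · 19²
gcd takes min exponent of each prime: 2² · 19² = 1444

1444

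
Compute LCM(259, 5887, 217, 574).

553695898

259 = 7 · 37; 5887 = 7 · 29²; 217 = 7 · 31; 574 = 2 · 7 · 41
lcm takes max exponent of each prime: 2 · 7 · 29² · 31 · 37 · 41 = 553695898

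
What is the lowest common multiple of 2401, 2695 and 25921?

69857095

2401 = 7⁴; 2695 = 5 · 7² · 11; 25921 = 7² · 23²
lcm takes max exponent of each prime: 5 · 7⁴ · 11 · 23² = 69857095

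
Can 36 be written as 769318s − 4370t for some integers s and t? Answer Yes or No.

Yes

By Bézout, 769318s − 4370t = 36 has integer solutions iff gcd(769318, 4370) | 36.
Euclid: 769318 = 176·4370 + 198; 4370 = 22·198 + 14; 198 = 14·14 + 2; 14 = 7·2 + 0. gcd = 2; 36 mod 2 = 0. Yes.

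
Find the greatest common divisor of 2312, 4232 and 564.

2312 = 2³ · 17²; 4232 = 2³ · 23²; 564 = 2² · 3 · 47
gcd takes min exponent of each prime: 2² = 4

4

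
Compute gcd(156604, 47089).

Euclid: 156604 = 3·47089 + 15337; 47089 = 3·15337 + 1078; 15337 = 14·1078 + 245; 1078 = 4·245 + 98; 245 = 2·98 + 49; 98 = 2·49 + 0. Last nonzero remainder: 49.

49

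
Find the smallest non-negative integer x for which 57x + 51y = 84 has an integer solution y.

14

Reduce mod 51: 57x ≡ 84 (mod 51). With g = gcd(57, 51) = 3 dividing 84, divide through: 19x ≡ 28 (mod 17).
Since gcd(19, 17) = 1, x ≡ 28·(19)⁻¹ ≡ 14 (mod 17). Smallest non-negative: 14.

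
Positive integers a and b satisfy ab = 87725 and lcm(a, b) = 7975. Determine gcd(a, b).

11

gcd·lcm = product, so gcd = 87725/7975 = 11.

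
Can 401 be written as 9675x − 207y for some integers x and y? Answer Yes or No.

By Bézout, 9675x − 207y = 401 has integer solutions iff gcd(9675, 207) | 401.
Euclid: 9675 = 46·207 + 153; 207 = 1·153 + 54; 153 = 2·54 + 45; 54 = 1·45 + 9; 45 = 5·9 + 0. gcd = 9; 401 mod 9 = 5. No.

No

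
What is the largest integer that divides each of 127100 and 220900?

100

127100 = 2² · 5² · 31 · 41
220900 = 2² · 5² · 47²
Common: 2² · 5² = 100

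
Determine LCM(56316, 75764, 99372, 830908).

43956871999404

lcm(56316, 75764) = 56316·75764/gcd = 4266725424/52 = 82052412
lcm(82052412, 99372) = 82052412·99372/gcd = 8153712285264/156 = 52267386444
lcm(52267386444, 830908) = 52267386444·830908/gcd = 43429389535411152/988 = 43956871999404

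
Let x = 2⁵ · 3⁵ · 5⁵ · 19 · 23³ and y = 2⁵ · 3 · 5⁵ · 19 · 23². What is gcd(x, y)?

min exponent per shared prime: 2⁵ · 3 · 5⁵ · 19 · 23² = 3015300000

3015300000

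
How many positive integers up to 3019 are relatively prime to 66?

916

66 = 2·3·11. Inclusion–exclusion on these primes:
3019 − ⌊3019/2⌋ − ⌊3019/3⌋ − ⌊3019/11⌋ + ⌊3019/6⌋ + ⌊3019/22⌋ + ⌊3019/33⌋ − ⌊3019/66⌋ = 916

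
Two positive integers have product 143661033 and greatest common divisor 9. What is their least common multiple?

Since gcd(p,q)·lcm(p,q) = pq, lcm = 143661033/9 = 15962337.

15962337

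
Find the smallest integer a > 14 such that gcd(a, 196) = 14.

42

196 = 14·14. Any a with gcd(a, 196) = 14 is a multiple of 14, say 14s, with s coprime to 14.
Need s > 14/14, so s ≥ 2. First s ≥ 2 with gcd(s, 14) = 1 is s = 3. Thus a = 14·3 = 42.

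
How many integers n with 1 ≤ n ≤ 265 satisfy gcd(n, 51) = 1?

167

Prime factors of 51: 3, 17. Count integers ≤ 265 divisible by none of them.
By inclusion–exclusion: 265 − ⌊265/3⌋ − ⌊265/17⌋ + ⌊265/51⌋ = 167.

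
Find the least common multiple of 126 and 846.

gcd first: 846 = 6·126 + 90; 126 = 1·90 + 36; 90 = 2·36 + 18; 36 = 2·18 + 0 → gcd = 18
lcm = 126·846/gcd = 106596/18 = 5922

5922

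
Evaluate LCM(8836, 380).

8836 = 2² · 47²; 380 = 2² · 5 · 19
max exponents: 2² · 5 · 19 · 47² = 839420

839420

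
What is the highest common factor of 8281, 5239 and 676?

169

gcd(8281, 5239): 8281 = 1·5239 + 3042; 5239 = 1·3042 + 2197; 3042 = 1·2197 + 845; 2197 = 2·845 + 507; 845 = 1·507 + 338; 507 = 1·338 + 169; 338 = 2·169 + 0 → 169
gcd(169, 676): 676 = 4·169 + 0 → 169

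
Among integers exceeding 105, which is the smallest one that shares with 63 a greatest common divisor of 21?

147

63 = 21·3. Any m with gcd(m, 63) = 21 is a multiple of 21, say 21s, with s coprime to 3.
Need s > 105/21, so s ≥ 6. First s ≥ 6 with gcd(s, 3) = 1 is s = 7. Thus m = 21·7 = 147.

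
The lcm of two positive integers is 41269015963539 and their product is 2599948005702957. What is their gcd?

gcd·lcm = product, so gcd = 2599948005702957/41269015963539 = 63.

63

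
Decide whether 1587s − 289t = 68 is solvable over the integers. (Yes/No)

Yes

gcd(1587, 289): 1587 = 5·289 + 142; 289 = 2·142 + 5; 142 = 28·5 + 2; 5 = 2·2 + 1; 2 = 2·1 + 0 → 1
1 divides 68, so a solution exists.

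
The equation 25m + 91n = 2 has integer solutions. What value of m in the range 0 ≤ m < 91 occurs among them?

Euclid: 91 = 3·25 + 16; 25 = 1·16 + 9; 16 = 1·9 + 7; 9 = 1·7 + 2; 7 = 3·2 + 1; 2 = 2·1 + 0 → gcd = 1; 2 = 1·2.
Back-substitution yields 25·(-40) + 91·(11) = 1, so one solution is m = -40·2 = -80, n = 11·2 = 22.
Solutions in m differ by 91/1 = 91; the one in [0, 91) is -80 mod 91 = 11.

11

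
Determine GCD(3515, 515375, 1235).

gcd(3515, 515375): 515375 = 146·3515 + 2185; 3515 = 1·2185 + 1330; 2185 = 1·1330 + 855; 1330 = 1·855 + 475; 855 = 1·475 + 380; 475 = 1·380 + 95; 380 = 4·95 + 0 → 95
gcd(95, 1235): 1235 = 13·95 + 0 → 95

95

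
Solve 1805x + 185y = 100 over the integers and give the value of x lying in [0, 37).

gcd(1805, 185) = 5 (Euclid: 1805 = 9·185 + 140; 185 = 1·140 + 45; 140 = 3·45 + 5; 45 = 9·5 + 0), and 5 | 100.
Extended Euclid: 1805·(4) + 185·(-39) = 5. Scale by 20: x₀ = 80.
General solution x = x₀ + 37t; reducing mod 37 gives x = 6 (and y = -58).

6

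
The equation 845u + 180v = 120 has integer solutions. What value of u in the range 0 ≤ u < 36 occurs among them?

24

Euclid: 845 = 4·180 + 125; 180 = 1·125 + 55; 125 = 2·55 + 15; 55 = 3·15 + 10; 15 = 1·10 + 5; 10 = 2·5 + 0 → gcd = 5; 120 = 5·24.
Back-substitution yields 845·(13) + 180·(-61) = 5, so one solution is u = 13·24 = 312, v = -61·24 = -1464.
Solutions in u differ by 180/5 = 36; the one in [0, 36) is 312 mod 36 = 24.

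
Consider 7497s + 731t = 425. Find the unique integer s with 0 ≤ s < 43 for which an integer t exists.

14

gcd(7497, 731) = 17 (Euclid: 7497 = 10·731 + 187; 731 = 3·187 + 170; 187 = 1·170 + 17; 170 = 10·17 + 0), and 17 | 425.
Extended Euclid: 7497·(4) + 731·(-41) = 17. Scale by 25: s₀ = 100.
General solution s = s₀ + 43k; reducing mod 43 gives s = 14 (and t = -143).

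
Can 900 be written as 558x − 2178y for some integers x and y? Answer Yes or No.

By Bézout, 558x − 2178y = 900 has integer solutions iff gcd(558, 2178) | 900.
Euclid: 2178 = 3·558 + 504; 558 = 1·504 + 54; 504 = 9·54 + 18; 54 = 3·18 + 0. gcd = 18; 900 mod 18 = 0. Yes.

Yes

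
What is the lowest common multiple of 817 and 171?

7353

817 = 19 · 43; 171 = 3² · 19
max exponents: 3² · 19 · 43 = 7353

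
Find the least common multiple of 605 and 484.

2420

605 = 5 · 11²; 484 = 2² · 11²
max exponents: 2² · 5 · 11² = 2420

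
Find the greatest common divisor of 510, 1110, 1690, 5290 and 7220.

10

gcd(510, 1110): 1110 = 2·510 + 90; 510 = 5·90 + 60; 90 = 1·60 + 30; 60 = 2·30 + 0 → 30
gcd(30, 1690): 1690 = 56·30 + 10; 30 = 3·10 + 0 → 10
gcd(10, 5290): 5290 = 529·10 + 0 → 10
gcd(10, 7220): 7220 = 722·10 + 0 → 10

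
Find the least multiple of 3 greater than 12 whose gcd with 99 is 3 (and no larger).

15

99 = 3·33. Any t with gcd(t, 99) = 3 is a multiple of 3, say 3s, with s coprime to 33.
Need s > 12/3, so s ≥ 5. First s ≥ 5 with gcd(s, 33) = 1 is s = 5. Thus t = 3·5 = 15.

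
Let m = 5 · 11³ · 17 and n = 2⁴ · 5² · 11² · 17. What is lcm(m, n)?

9050800

max exponent per prime: 2⁴ · 5² · 11³ · 17 = 9050800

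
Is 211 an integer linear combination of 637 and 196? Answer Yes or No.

No

gcd(637, 196): 637 = 3·196 + 49; 196 = 4·49 + 0 → 49
49 does not divide 211, so a solution does not exist.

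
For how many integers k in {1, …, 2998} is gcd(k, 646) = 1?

646 = 2·17·19. Inclusion–exclusion on these primes:
2998 − ⌊2998/2⌋ − ⌊2998/17⌋ − ⌊2998/19⌋ + ⌊2998/34⌋ + ⌊2998/38⌋ + ⌊2998/323⌋ − ⌊2998/646⌋ = 1337

1337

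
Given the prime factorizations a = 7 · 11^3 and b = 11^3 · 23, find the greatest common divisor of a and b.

min exponent per shared prime: 11^3 = 1331

1331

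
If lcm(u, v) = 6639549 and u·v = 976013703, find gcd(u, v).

147

From gcd × lcm = uv: gcd = 976013703 / 6639549 = 147.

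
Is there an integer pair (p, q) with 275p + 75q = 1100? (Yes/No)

gcd(275, 75): 275 = 3·75 + 50; 75 = 1·50 + 25; 50 = 2·25 + 0 → 25
25 divides 1100, so a solution exists.

Yes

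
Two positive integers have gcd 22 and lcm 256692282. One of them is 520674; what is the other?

10846

Using ab = gcd(a,b)·lcm(a,b) = 22·256692282 = 5647230204, we get b = 5647230204/520674 = 10846.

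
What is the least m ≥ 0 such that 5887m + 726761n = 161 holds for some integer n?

71849

gcd(5887, 726761) = 7 (Euclid: 726761 = 123·5887 + 2660; 5887 = 2·2660 + 567; 2660 = 4·567 + 392; 567 = 1·392 + 175; 392 = 2·175 + 42; 175 = 4·42 + 7; 42 = 6·7 + 0), and 7 | 161.
Extended Euclid: 5887·(16666) + 726761·(-135) = 7. Scale by 23: m₀ = 383318.
General solution m = m₀ + 103823t; reducing mod 103823 gives m = 71849 (and n = -582).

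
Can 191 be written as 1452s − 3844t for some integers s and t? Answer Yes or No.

No

gcd(1452, 3844): 3844 = 2·1452 + 940; 1452 = 1·940 + 512; 940 = 1·512 + 428; 512 = 1·428 + 84; 428 = 5·84 + 8; 84 = 10·8 + 4; 8 = 2·4 + 0 → 4
4 does not divide 191, so a solution does not exist.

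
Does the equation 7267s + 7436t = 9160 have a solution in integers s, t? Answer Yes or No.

gcd(7267, 7436): 7436 = 1·7267 + 169; 7267 = 43·169 + 0 → 169
169 does not divide 9160, so a solution does not exist.

No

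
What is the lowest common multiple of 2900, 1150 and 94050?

125462700

2900 = 2² · 5² · 29; 1150 = 2 · 5² · 23; 94050 = 2 · 3² · 5² · 11 · 19
lcm takes max exponent of each prime: 2² · 3² · 5² · 11 · 19 · 23 · 29 = 125462700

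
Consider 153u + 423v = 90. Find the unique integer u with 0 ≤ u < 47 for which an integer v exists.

31

gcd(153, 423) = 9 (Euclid: 423 = 2·153 + 117; 153 = 1·117 + 36; 117 = 3·36 + 9; 36 = 4·9 + 0), and 9 | 90.
Extended Euclid: 153·(-11) + 423·(4) = 9. Scale by 10: u₀ = -110.
General solution u = u₀ + 47t; reducing mod 47 gives u = 31 (and v = -11).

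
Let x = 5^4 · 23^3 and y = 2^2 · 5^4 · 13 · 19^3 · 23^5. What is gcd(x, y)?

min exponent per shared prime: 5^4 · 23^3 = 7604375

7604375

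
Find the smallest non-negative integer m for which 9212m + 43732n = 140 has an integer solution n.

Euclid: 43732 = 4·9212 + 6884; 9212 = 1·6884 + 2328; 6884 = 2·2328 + 2228; 2328 = 1·2228 + 100; 2228 = 22·100 + 28; 100 = 3·28 + 16; 28 = 1·16 + 12; 16 = 1·12 + 4; 12 = 3·4 + 0 → gcd = 4; 140 = 4·35.
Back-substitution yields 9212·(3062) + 43732·(-645) = 4, so one solution is m = 3062·35 = 107170, n = -645·35 = -22575.
Solutions in m differ by 43732/4 = 10933; the one in [0, 10933) is 107170 mod 10933 = 8773.

8773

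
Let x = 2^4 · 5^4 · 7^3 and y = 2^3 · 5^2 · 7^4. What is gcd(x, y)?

min exponent per shared prime: 2^3 · 5^2 · 7^3 = 68600

68600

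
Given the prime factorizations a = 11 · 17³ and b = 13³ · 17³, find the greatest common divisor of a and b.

4913

min exponent per shared prime: 17³ = 4913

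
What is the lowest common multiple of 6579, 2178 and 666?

lcm(6579, 2178) = 6579·2178/gcd = 14329062/9 = 1592118
lcm(1592118, 666) = 1592118·666/gcd = 1060350588/18 = 58908366

58908366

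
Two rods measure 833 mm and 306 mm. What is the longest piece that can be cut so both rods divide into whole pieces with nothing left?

833 = 7² · 17
306 = 2 · 3² · 17
Common: 17 = 17

17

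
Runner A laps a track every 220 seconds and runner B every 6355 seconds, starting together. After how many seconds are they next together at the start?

gcd first: 6355 = 28·220 + 195; 220 = 1·195 + 25; 195 = 7·25 + 20; 25 = 1·20 + 5; 20 = 4·5 + 0 → gcd = 5
lcm = 220·6355/gcd = 1398100/5 = 279620

279620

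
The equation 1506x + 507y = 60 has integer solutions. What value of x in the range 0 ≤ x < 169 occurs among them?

165

gcd(1506, 507) = 3 (Euclid: 1506 = 2·507 + 492; 507 = 1·492 + 15; 492 = 32·15 + 12; 15 = 1·12 + 3; 12 = 4·3 + 0), and 3 | 60.
Extended Euclid: 1506·(-34) + 507·(101) = 3. Scale by 20: x₀ = -680.
General solution x = x₀ + 169t; reducing mod 169 gives x = 165 (and y = -490).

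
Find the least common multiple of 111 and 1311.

48507

gcd first: 1311 = 11·111 + 90; 111 = 1·90 + 21; 90 = 4·21 + 6; 21 = 3·6 + 3; 6 = 2·3 + 0 → gcd = 3
lcm = 111·1311/gcd = 145521/3 = 48507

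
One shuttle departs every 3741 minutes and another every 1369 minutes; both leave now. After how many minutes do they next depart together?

5121429

3741 = 3 · 29 · 43; 1369 = 37²
max exponents: 3 · 29 · 37² · 43 = 5121429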